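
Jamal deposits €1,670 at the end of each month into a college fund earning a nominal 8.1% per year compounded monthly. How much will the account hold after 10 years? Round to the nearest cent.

€307,230.17

i = 0.081/12 = 0.00675 per month; n = 10·12 = 120.
Accumulation factor s(120|0.00675) = 183.970163; FV = 1670 × 183.970163 = 307,230.1721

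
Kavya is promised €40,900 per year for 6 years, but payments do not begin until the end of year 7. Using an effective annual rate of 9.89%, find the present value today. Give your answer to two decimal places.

€101,482.16

Value one period before first payment (t=6): 40900 × [1 − (1+0.0989)^(−6)] / 0.0989 = 40900 × 4.369336 = 178,705.8467
Discount back 6 years: 178,705.8467 × (1+0.0989)^(−6) = 178,705.8467 × 0.567873 = 101,482.1644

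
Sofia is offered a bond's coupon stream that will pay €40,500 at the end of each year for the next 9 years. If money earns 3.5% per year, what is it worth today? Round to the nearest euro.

PV = 40500 × [1 − (1+0.035)^(−9)] / 0.035 = 40500 × 7.607687 = 308,111.3036

€308,111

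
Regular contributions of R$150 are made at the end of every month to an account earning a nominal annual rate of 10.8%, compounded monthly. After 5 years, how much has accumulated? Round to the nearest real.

R$11,864

i = 0.108/12 = 0.009 per month; n = 5·12 = 60.
FV = PMT · [(1+i)^n − 1] / i = 150 · 79.096313 = 11,864.4470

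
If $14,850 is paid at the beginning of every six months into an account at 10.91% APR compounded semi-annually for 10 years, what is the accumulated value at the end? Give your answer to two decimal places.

Periodic rate i = 0.1091/2 = 0.05455; n = 10 × 2 = 20 periods.
FV = PMT · [(1+i)^n − 1] / i × (1+i) = 14850 · 36.594475 = 543,427.9606
(Beginning-of-period payments → annuity-due factor ×(1+i).)

$543,427.96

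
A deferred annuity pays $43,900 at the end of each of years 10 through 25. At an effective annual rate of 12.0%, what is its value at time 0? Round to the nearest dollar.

$110,404

PV at t=9 (ordinary 16-year annuity): 43900 × a(16|0.12) = 43900 × 6.973986 = 306,157.9920
Discount back 9 years: 306,157.9920 × (1+0.12)^(−9) = 306,157.9920 × 0.360610 = 110,403.6412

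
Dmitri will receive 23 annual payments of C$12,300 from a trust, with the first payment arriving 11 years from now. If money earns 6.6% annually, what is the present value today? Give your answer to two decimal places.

C$75,739.55

Value one period before first payment (t=10): 12300 × [1 − (1+0.066)^(−23)] / 0.066 = 12300 × 11.667818 = 143,514.1650
Discount back 10 years: 143,514.1650 × (1+0.066)^(−10) = 143,514.1650 × 0.527750 = 75,739.5502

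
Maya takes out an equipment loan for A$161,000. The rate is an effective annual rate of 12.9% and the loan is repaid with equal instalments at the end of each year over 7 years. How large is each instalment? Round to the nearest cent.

Annuity-PV factor = 4.436410; PMT = 161000 / 4.436410 = 36,290.6042

A$36,290.60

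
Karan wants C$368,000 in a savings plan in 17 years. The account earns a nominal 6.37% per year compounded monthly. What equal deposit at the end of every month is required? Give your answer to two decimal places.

C$1,004.46

With 12 periods per year: i = 0.00530833, n = 204.
PMT = 368000 / ( [(1+0.00530833)^204 − 1] / 0.00530833 ) = 368000 / 366.364590 = 1,004.4639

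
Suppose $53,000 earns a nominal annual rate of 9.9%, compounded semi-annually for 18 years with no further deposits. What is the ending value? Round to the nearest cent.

$301,747.59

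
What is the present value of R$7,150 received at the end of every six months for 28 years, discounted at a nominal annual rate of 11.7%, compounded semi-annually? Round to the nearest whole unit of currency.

R$117,159

With 2 periods per year: i = 0.0585, n = 56.
Annuity factor a(56|0.0585) = 16.385817; PV = 7150 × 16.385817 = 117,158.5932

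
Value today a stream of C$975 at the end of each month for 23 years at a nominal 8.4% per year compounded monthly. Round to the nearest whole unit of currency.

With 12 periods per year: i = 0.007, n = 276.
PV = 975 × [1 − (1+0.007)^(−276)] / 0.007 = 975 × 122.023362 = 118,972.7782

C$118,973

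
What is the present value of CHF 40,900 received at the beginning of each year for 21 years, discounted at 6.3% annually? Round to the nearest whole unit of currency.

PV = PMT · [1 − (1+i)^(−n)] / i × (1+i) = 40900 · 12.195727 = 498,805.2488
Payments are at the start of each period, so multiply by (1+i).

CHF 498,805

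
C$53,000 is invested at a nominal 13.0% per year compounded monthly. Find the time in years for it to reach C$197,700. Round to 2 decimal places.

10.18 years

Periodic rate i = 0.13/12 = 0.0108333.
n = ln(197700/53000) / ln(1+0.0108333) = ln(3.73019) / 0.010775 = 122.1763 months
= 122.1763/12 years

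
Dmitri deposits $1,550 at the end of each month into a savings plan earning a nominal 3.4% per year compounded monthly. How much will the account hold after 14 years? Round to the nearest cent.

i = 0.034/12 = 0.00283333 per month; n = 14·12 = 168.
Accumulation factor s(168|0.00283333) = 214.778825; FV = 1550 × 214.778825 = 332,907.1786

$332,907.18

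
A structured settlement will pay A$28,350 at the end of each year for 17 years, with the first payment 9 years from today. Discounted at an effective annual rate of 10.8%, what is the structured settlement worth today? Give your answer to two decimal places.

Value one period before first payment (t=8): 28350 × [1 − (1+0.108)^(−17)] / 0.108 = 28350 × 7.639687 = 216,585.1277
PV₀ = 216,585.1277 / (1+0.108)^8 = 216,585.1277 / 2.271528 = 95,347.7718

A$95,347.77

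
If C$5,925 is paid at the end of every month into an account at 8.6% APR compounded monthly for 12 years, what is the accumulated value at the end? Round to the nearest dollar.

i = 0.086/12 = 0.00716667 per month; n = 12·12 = 144.
FV = 5925 × [(1+0.00716667)^144 − 1] / 0.00716667 = 5925 × 250.655275 = 1,485,132.5034

C$1,485,133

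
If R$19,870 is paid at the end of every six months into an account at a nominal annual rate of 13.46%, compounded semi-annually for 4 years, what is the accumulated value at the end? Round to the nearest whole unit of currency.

With 2 periods per year: i = 0.0673, n = 8.
Accumulation factor s(8|0.0673) = 10.160566; FV = 19870 × 10.160566 = 201,890.4453

R$201,890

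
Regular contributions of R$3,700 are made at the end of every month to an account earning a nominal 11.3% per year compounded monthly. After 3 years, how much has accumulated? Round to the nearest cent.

R$157,686.34

i = 0.113/12 = 0.00941667 per month; n = 3·12 = 36.
Accumulation factor s(36|0.00941667) = 42.617930; FV = 3700 × 42.617930 = 157,686.3424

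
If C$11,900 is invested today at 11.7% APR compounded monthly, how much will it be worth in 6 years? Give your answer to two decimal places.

With 12 periods per year: i = 0.00975, n = 72.
11,900 × (1+0.00975)^72 = 11,900 × 2.010935 = 23,930.1276

C$23,930.13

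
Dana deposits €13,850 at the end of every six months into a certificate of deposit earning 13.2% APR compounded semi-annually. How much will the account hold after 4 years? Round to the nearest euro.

€140,067

i = 0.132/2 = 0.066 per half-year; n = 4·2 = 8.
FV = 13850 × [(1+0.066)^8 − 1] / 0.066 = 13850 × 10.113159 = 140,067.2527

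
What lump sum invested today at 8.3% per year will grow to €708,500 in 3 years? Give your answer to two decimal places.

Discount factor = (1+0.083)^(−3) = 0.787254; PV = 708,500 × 0.787254 = 557,769.1433

€557,769.14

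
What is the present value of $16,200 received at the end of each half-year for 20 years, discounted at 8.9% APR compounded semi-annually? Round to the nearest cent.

$300,245.45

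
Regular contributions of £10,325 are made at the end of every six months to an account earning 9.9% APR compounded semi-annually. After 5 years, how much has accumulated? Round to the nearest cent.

With 2 periods per year: i = 0.0495, n = 10.
FV = 10325 × [(1+0.0495)^10 − 1] / 0.0495 = 10325 × 12.548577 = 129,564.0626

£129,564.06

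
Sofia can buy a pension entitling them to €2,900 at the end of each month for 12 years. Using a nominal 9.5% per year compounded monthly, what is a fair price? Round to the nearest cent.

€248,633.96

With 12 periods per year: i = 0.00791667, n = 144.
PV = PMT · [1 − (1+i)^(−n)] / i = 2900 · 85.735849 = 248,633.9628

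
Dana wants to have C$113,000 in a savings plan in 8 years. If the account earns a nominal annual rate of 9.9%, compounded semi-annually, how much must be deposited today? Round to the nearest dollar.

C$52,163

Periodic rate i = 0.099/2 = 0.0495; n = 8 × 2 = 16 periods.
PV = 113,000 / (1 + 0.0495)^16 = 113,000 / 2.166302 = 52,162.6152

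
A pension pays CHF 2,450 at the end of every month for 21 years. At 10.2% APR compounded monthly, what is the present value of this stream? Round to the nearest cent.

i = 0.102/12 = 0.0085 per month; n = 21·12 = 252.
Annuity factor a(252|0.0085) = 103.707352; PV = 2450 × 103.707352 = 254,083.0130

CHF 254,083.01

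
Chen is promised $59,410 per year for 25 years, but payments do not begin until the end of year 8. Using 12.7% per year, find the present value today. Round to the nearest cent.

$192,378.77

PV at t=7 (ordinary 25-year annuity): 59410 × a(25|0.127) = 59410 × 7.477648 = 444,247.0640
PV₀ = 444,247.0640 / (1+0.127)^7 = 444,247.0640 / 2.309231 = 192,378.7745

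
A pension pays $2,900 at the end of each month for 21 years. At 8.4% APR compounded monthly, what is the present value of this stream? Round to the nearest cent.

i = 0.084/12 = 0.007 per month; n = 21·12 = 252.
PV = PMT · [1 − (1+i)^(−n)] / i = 2900 · 118.226521 = 342,856.9103

$342,856.91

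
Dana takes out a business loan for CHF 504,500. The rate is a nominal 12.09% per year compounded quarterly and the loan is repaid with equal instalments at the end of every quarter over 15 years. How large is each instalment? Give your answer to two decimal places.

CHF 18,317.04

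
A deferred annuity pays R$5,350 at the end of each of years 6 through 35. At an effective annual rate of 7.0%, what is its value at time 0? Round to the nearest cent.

R$47,333.99

Value one period before first payment (t=5): 5350 × [1 − (1+0.07)^(−30)] / 0.07 = 5350 × 12.409041 = 66,388.3703
PV₀ = 66,388.3703 / (1+0.07)^5 = 66,388.3703 / 1.402552 = 47,333.9905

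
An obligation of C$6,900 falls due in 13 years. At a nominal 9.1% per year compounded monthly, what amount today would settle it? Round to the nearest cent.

i = 0.091/12 = 0.00758333 per month; n = 13·12 = 156.
Discount factor = (1+0.00758333)^(−156) = 0.307729; PV = 6,900 × 0.307729 = 2,123.3274

C$2,123.33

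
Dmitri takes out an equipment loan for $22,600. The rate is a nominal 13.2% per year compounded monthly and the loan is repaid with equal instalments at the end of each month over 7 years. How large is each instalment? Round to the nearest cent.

i = 0.132/12 = 0.011 per month; n = 7·12 = 84.
Annuity-PV factor = 54.642207; PMT = 22600 / 54.642207 = 413.5997

$413.60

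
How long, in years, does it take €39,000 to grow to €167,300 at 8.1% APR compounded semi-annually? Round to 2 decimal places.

18.34 years

Periodic rate i = 0.081/2 = 0.0405.
n = ln(167300/39000) / ln(1+0.0405) = ln(4.28974) / 0.039701 = 36.6795 half-years
= 36.6795/2 years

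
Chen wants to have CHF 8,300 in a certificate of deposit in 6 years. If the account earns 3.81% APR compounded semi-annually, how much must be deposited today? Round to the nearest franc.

CHF 6,618

Periodic rate i = 0.0381/2 = 0.01905; n = 6 × 2 = 12 periods.
PV = 8,300 / (1 + 0.01905)^12 = 8,300 / 1.254140 = 6,618.0824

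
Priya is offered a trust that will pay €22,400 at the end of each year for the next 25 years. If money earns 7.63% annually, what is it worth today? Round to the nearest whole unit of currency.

€246,870

PV = PMT · [1 − (1+i)^(−n)] / i = 22400 · 11.020988 = 246,870.1213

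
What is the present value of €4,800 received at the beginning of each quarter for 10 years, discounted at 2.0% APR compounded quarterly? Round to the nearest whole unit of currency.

€174,495

Periodic rate i = 0.02/4 = 0.005; n = 10 × 4 = 40 periods.
PV = 4800 × [1 − (1+0.005)^(−40)] / 0.005 × (1+i) = 4800 × 36.353089 = 174,494.8272
Payments are at the start of each period, so multiply by (1+i).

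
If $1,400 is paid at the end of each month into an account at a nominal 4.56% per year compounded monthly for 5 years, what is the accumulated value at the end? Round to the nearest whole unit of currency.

$94,147

With 12 periods per year: i = 0.0038, n = 60.
FV = 1400 × [(1+0.0038)^60 − 1] / 0.0038 = 1400 × 67.248074 = 94,147.3036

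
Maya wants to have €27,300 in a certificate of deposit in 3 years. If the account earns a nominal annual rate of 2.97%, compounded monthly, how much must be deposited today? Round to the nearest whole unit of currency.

Periodic rate i = 0.0297/12 = 0.002475; n = 3 × 12 = 36 periods.
PV = FV·(1+i)^(−n) = 27,300 × 0.914855 = 24,975.5359

€24,976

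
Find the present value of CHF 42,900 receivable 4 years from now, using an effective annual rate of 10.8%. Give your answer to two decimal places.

CHF 28,464.15

PV = 42,900 / (1 + 0.108)^4 = 42,900 / 1.507159 = 28,464.1520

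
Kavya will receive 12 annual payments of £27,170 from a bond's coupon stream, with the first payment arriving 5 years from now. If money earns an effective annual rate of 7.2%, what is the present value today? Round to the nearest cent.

£161,682.07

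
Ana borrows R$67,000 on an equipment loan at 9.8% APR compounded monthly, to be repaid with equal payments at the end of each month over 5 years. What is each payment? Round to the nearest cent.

R$1,416.97

Periodic rate i = 0.098/12 = 0.00816667; n = 5 × 12 = 60 periods.
Annuity-PV factor = 47.284073; PMT = 67000 / 47.284073 = 1,416.9676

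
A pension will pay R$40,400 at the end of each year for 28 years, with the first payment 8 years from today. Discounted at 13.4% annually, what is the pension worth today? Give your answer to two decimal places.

Value one period before first payment (t=7): 40400 × [1 − (1+0.134)^(−28)] / 0.134 = 40400 × 7.242023 = 292,577.7489
PV₀ = 292,577.7489 / (1+0.134)^7 = 292,577.7489 / 2.411523 = 121,324.8917

R$121,324.89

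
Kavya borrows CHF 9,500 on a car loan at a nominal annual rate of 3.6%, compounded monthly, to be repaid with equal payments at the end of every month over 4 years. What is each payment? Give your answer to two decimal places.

i = 0.036/12 = 0.003 per month; n = 4·12 = 48.
PMT = 9500 / ( [1 − (1+0.003)^(−48)] / 0.003 ) = 9500 / 44.641858 = 212.8048

CHF 212.80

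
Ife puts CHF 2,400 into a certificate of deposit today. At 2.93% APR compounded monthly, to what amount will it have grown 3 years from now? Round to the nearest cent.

CHF 2,620.23

Periodic rate i = 0.0293/12 = 0.00244167; n = 3 × 12 = 36 periods.
FV = 2,400 × (1 + 0.00244167)^36 = 2,620.2287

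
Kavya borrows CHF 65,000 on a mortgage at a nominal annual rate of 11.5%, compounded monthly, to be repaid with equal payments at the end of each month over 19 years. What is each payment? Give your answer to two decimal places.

CHF 702.79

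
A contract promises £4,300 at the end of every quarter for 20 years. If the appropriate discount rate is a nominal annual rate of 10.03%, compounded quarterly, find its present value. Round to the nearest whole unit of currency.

i = 0.1003/4 = 0.025075 per quarter; n = 20·4 = 80.
PV = PMT · [1 − (1+i)^(−n)] / i = 4300 · 34.381055 = 147,838.5372

£147,839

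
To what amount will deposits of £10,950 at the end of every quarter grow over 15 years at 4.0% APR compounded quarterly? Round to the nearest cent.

£894,282.88

With 4 periods per year: i = 0.01, n = 60.
FV = PMT · [(1+i)^n − 1] / i = 10950 · 81.669670 = 894,282.8849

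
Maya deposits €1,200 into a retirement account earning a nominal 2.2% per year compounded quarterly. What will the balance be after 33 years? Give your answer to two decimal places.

Periodic rate i = 0.022/4 = 0.0055; n = 33 × 4 = 132 periods.
FV = 1,200 × (1 + 0.0055)^132 = 2,475.2276

€2,475.23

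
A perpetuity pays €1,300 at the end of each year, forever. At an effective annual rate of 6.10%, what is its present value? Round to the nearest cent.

€21,311.48

PV = PMT / i = 1300 / 0.061 = 21,311.4754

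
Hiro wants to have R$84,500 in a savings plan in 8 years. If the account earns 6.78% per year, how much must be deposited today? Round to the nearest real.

R$49,996

PV = 84,500 / (1 + 0.0678)^8 = 84,500 / 1.690127 = 49,996.2438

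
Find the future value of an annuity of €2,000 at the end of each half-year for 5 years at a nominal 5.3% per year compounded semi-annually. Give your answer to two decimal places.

€22,561.61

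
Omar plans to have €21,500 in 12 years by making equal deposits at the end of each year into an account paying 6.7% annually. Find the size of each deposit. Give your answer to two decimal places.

€1,223.28

PMT = 21500 / ( [(1+0.067)^12 − 1] / 0.067 ) = 21500 / 17.575740 = 1,223.2771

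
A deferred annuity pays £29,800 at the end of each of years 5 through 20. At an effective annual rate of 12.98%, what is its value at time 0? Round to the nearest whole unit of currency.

PV at t=4 (ordinary 16-year annuity): 29800 × a(16|0.1298) = 29800 × 6.610959 = 197,006.5735
Discount back 4 years: 197,006.5735 × (1+0.1298)^(−4) = 197,006.5735 × 0.613753 = 120,913.4007

£120,913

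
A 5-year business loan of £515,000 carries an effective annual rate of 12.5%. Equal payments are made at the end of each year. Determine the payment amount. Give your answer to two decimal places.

Annuity-PV factor = 3.560568; PMT = 515000 / 3.560568 = 144,639.8301

£144,639.83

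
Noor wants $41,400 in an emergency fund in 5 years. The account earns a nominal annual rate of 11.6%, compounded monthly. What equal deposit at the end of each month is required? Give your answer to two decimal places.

$512.37

With 12 periods per year: i = 0.00966667, n = 60.
FV-annuity factor = 80.800399; PMT = 41400 / 80.800399 = 512.3737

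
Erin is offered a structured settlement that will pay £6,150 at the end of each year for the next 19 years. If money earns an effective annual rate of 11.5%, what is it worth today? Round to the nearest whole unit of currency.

£46,718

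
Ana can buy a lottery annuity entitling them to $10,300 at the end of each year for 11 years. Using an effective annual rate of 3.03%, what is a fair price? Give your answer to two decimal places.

$95,143.87

PV = PMT · [1 − (1+i)^(−n)] / i = 10300 · 9.237269 = 95,143.8661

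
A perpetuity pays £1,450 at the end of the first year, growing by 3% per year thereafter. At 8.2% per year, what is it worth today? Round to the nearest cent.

£27,884.62

PV = D₁/(r − g) = 1450/(0.082 − 0.03) = 27,884.6154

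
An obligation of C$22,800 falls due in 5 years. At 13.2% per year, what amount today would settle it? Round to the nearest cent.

PV = 22,800 / (1 + 0.132)^5 = 22,800 / 1.858798 = 12,265.9930

C$12,265.99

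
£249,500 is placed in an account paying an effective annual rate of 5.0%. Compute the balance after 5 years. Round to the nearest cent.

£318,432.25

FV = 249,500 × (1 + 0.05)^5 = 318,432.2498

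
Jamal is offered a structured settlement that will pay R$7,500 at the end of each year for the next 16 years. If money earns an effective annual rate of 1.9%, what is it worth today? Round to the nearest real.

Annuity factor a(16|0.019) = 13.685884; PV = 7500 × 13.685884 = 102,644.1319

R$102,644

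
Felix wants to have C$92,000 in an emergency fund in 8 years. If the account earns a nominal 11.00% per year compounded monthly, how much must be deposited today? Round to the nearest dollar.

Periodic rate i = 0.11/12 = 0.00916667; n = 8 × 12 = 96 periods.
PV = 92,000 / (1 + 0.00916667)^96 = 92,000 / 2.401254 = 38,313.3129

C$38,313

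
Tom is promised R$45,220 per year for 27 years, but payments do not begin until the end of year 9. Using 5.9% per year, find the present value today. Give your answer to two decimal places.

R$381,451.99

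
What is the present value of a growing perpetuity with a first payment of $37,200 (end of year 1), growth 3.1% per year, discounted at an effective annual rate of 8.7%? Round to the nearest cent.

$664,285.71

PV = D₁/(r − g) = 37200/(0.087 − 0.031) = 664,285.7143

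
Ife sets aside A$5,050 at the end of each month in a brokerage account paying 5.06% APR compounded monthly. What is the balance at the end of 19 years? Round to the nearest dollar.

A$1,928,271

Periodic rate i = 0.0506/12 = 0.00421667; n = 19 × 12 = 228 periods.
Accumulation factor s(228|0.00421667) = 381.835827; FV = 5050 × 381.835827 = 1,928,270.9270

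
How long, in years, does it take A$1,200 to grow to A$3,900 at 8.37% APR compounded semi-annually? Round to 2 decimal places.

14.37 years

Periodic rate i = 0.0837/2 = 0.04185.
(1+i)^n = 3900/1200 = 3.25000, so n = ln 3.25000 / ln 1.04185 = 28.7491 half-years
= 28.7491/2 years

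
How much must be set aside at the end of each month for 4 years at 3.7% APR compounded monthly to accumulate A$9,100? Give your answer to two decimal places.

A$176.19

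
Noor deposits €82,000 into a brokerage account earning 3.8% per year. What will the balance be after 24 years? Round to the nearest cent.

€200,701.37

FV = PV·(1+i)^n = 82,000 × 2.447578 = 200,701.3698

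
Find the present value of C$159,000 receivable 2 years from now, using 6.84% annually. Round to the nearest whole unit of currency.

C$139,293

Discount factor = (1+0.0684)^(−2) = 0.876057; PV = 159,000 × 0.876057 = 139,293.0236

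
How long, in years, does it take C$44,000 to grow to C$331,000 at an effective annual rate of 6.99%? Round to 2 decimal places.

29.87 years

n = ln(331000/44000) / ln(1+0.0699) = ln(7.52273) / 0.067565 = 29.8664 years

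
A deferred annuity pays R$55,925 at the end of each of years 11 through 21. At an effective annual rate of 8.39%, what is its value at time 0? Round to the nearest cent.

R$175,054.79

Value one period before first payment (t=10): 55925 × [1 − (1+0.0839)^(−11)] / 0.0839 = 55925 × 7.005839 = 391,801.5563
Discount back 10 years: 391,801.5563 × (1+0.0839)^(−10) = 391,801.5563 × 0.446795 = 175,054.7880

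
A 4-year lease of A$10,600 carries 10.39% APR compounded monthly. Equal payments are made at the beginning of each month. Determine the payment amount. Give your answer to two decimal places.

A$268.51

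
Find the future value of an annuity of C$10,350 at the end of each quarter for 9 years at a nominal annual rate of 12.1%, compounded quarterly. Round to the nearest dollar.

C$658,195

Periodic rate i = 0.121/4 = 0.03025; n = 9 × 4 = 36 periods.
FV = 10350 × [(1+0.03025)^36 − 1] / 0.03025 = 10350 × 63.593751 = 658,195.3186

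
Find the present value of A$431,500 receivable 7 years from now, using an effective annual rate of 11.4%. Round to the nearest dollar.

A$202,668

PV = FV·(1+i)^(−n) = 431,500 × 0.469682 = 202,667.6651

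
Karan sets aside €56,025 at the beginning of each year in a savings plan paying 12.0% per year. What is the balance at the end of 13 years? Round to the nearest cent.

€1,758,770.55

FV = PMT · [(1+i)^n − 1] / i × (1+i) = 56025 · 31.392602 = 1,758,770.5481
Payments are at the start of each period, so multiply by (1+i).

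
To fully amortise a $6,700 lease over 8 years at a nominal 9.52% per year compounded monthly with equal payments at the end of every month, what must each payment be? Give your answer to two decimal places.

i = 0.0952/12 = 0.00793333 per month; n = 8·12 = 96.
Annuity-PV factor = 67.017981; PMT = 6700 / 67.017981 = 99.9732

$99.97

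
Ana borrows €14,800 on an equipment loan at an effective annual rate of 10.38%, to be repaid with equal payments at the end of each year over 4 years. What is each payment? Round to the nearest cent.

€4,707.43

PMT = 14800 / ( [1 − (1+0.1038)^(−4)] / 0.1038 ) = 14800 / 3.143965 = 4,707.4311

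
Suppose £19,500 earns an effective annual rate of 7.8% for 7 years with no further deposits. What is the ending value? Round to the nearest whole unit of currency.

19,500 × (1+0.078)^7 = 19,500 × 1.691731 = 32,988.7559

£32,989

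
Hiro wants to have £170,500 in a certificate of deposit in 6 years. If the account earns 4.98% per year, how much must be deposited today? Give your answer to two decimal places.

£127,375.23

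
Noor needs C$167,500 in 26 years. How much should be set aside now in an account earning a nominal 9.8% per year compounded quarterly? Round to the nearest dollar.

With 4 periods per year: i = 0.0245, n = 104.
PV = FV·(1+i)^(−n) = 167,500 × 0.080678 = 13,513.5884

C$13,514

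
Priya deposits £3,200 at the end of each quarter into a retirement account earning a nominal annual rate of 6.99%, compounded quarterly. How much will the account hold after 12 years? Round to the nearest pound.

With 4 periods per year: i = 0.017475, n = 48.
FV = PMT · [(1+i)^n − 1] / i = 3200 · 74.213919 = 237,484.5404

£237,485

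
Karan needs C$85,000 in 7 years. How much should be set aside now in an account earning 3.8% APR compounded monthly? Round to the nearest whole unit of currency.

C$65,175

Periodic rate i = 0.038/12 = 0.00316667; n = 7 × 12 = 84 periods.
PV = FV·(1+i)^(−n) = 85,000 × 0.766761 = 65,174.7117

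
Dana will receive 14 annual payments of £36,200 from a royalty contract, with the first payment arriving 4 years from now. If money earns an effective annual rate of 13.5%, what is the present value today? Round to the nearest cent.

£152,245.81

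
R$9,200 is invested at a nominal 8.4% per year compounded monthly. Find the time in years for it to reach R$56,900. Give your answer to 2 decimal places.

21.77 years

Periodic rate i = 0.084/12 = 0.007.
(1+i)^n = 56900/9200 = 6.18478, so n = ln 6.18478 / ln 1.007 = 261.2088 months
= 261.2088/12 years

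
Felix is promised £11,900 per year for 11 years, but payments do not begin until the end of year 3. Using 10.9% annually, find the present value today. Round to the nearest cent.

£60,322.90

Value one period before first payment (t=2): 11900 × [1 − (1+0.109)^(−11)] / 0.109 = 11900 × 6.234453 = 74,189.9904
Discount back 2 years: 74,189.9904 × (1+0.109)^(−2) = 74,189.9904 × 0.813087 = 60,322.9015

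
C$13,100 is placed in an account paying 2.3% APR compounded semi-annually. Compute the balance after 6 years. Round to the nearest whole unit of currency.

C$15,027

i = 0.023/2 = 0.0115 per half-year; n = 6·2 = 12.
FV = 13,100 × (1 + 0.0115)^12 = 15,026.6420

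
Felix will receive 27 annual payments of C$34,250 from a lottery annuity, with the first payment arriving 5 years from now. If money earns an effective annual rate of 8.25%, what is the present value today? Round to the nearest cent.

C$266,781.23

PV at t=4 (ordinary 27-year annuity): 34250 × a(27|0.0825) = 34250 × 10.695629 = 366,325.2853
PV₀ = 366,325.2853 / (1+0.0825)^4 = 366,325.2853 / 1.373130 = 266,781.2336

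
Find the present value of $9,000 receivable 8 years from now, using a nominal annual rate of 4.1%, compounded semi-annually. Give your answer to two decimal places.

Periodic rate i = 0.041/2 = 0.0205; n = 8 × 2 = 16 periods.
PV = FV·(1+i)^(−n) = 9,000 × 0.722756 = 6,504.8062

$6,504.81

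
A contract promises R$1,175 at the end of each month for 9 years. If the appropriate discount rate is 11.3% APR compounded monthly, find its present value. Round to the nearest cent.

R$79,433.72

With 12 periods per year: i = 0.00941667, n = 108.
Annuity factor a(108|0.00941667) = 67.603167; PV = 1175 × 67.603167 = 79,433.7218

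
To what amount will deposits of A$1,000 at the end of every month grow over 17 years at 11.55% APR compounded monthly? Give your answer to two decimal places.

With 12 periods per year: i = 0.009625, n = 204.
Accumulation factor s(204|0.009625) = 629.365295; FV = 1000 × 629.365295 = 629,365.2954

A$629,365.30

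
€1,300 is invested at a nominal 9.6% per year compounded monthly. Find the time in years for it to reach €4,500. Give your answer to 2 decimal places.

12.99 years

Periodic rate i = 0.096/12 = 0.008.
(1+i)^n = 4500/1300 = 3.46154, so n = ln 3.46154 / ln 1.008 = 155.8342 months
= 155.8342/12 years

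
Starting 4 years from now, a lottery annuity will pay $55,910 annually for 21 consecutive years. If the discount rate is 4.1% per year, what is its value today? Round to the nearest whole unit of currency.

PV at t=3 (ordinary 21-year annuity): 55910 × a(21|0.041) = 55910 × 13.900840 = 777,195.9442
PV₀ = 777,195.9442 / (1+0.041)^3 = 777,195.9442 / 1.128112 = 688,935.1399

$688,935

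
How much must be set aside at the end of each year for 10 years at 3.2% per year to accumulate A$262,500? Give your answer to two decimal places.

A$22,687.92

PMT = 262500 / ( [(1+0.032)^10 − 1] / 0.032 ) = 262500 / 11.570033 = 22,687.9221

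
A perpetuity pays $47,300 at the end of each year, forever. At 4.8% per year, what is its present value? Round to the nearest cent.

$985,416.67

PV = C/r = 47300/0.048 = 985,416.6667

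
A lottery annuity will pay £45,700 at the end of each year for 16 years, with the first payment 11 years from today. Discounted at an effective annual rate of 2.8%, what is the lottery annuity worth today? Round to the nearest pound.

£442,259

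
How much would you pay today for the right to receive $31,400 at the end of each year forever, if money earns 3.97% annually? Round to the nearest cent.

$790,931.99

PV = C/r = 31400/0.0397 = 790,931.9899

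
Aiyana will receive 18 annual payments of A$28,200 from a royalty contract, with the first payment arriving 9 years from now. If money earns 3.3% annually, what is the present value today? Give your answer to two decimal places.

Value one period before first payment (t=8): 28200 × [1 − (1+0.033)^(−18)] / 0.033 = 28200 × 13.411061 = 378,191.9320
PV₀ = 378,191.9320 / (1+0.033)^8 = 378,191.9320 / 1.296590 = 291,682.0392

A$291,682.04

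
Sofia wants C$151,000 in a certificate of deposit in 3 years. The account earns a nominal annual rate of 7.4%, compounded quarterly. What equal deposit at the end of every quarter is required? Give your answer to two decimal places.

Periodic rate i = 0.074/4 = 0.0185; n = 3 × 4 = 12 periods.
PMT = 151000 / ( [(1+0.0185)^12 − 1] / 0.0185 ) = 151000 / 13.299524 = 11,353.7898

C$11,353.79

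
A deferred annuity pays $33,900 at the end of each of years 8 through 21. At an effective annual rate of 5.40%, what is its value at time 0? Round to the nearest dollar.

$226,389

PV at t=7 (ordinary 14-year annuity): 33900 × a(14|0.054) = 33900 × 9.650273 = 327,144.2687
Discount back 7 years: 327,144.2687 × (1+0.054)^(−7) = 327,144.2687 × 0.692015 = 226,388.8535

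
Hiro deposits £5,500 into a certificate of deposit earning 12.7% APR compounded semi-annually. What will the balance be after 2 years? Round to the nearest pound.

£7,036

With 2 periods per year: i = 0.0635, n = 4.
FV = 5,500 × (1 + 0.0635)^4 = 7,035.7867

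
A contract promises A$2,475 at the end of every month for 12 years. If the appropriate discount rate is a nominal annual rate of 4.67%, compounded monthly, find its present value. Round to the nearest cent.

Periodic rate i = 0.0467/12 = 0.00389167; n = 12 × 12 = 144 periods.
Annuity factor a(144|0.00389167) = 110.080863; PV = 2475 × 110.080863 = 272,450.1351

A$272,450.14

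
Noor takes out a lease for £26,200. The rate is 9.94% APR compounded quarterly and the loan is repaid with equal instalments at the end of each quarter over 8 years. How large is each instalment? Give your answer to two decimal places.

i = 0.0994/4 = 0.02485 per quarter; n = 8·4 = 32.
PMT = 26200 / ( [1 − (1+0.02485)^(−32)] / 0.02485 ) = 26200 / 21.895345 = 1,196.6014

£1,196.60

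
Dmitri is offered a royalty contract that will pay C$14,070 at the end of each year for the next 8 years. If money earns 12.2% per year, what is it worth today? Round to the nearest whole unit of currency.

Annuity factor a(8|0.122) = 4.933118; PV = 14070 × 4.933118 = 69,408.9757

C$69,409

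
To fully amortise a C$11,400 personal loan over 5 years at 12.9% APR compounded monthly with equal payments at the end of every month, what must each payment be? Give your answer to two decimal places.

Periodic rate i = 0.129/12 = 0.01075; n = 5 × 12 = 60 periods.
Annuity-PV factor = 44.049148; PMT = 11400 / 44.049148 = 258.8018

C$258.80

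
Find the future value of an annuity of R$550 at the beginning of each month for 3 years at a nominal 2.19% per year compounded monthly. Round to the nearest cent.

R$20,482.95

i = 0.0219/12 = 0.001825 per month; n = 3·12 = 36.
Accumulation factor s(36|0.001825) × (1+i) = 37.241735; FV = 550 × 37.241735 = 20,482.9544
(annuity-due: payments at period start, so ×(1+i).)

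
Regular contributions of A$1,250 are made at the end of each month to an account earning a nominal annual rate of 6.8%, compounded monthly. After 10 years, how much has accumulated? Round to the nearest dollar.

A$213,991

With 12 periods per year: i = 0.00566667, n = 120.
FV = PMT · [(1+i)^n − 1] / i = 1250 · 171.192824 = 213,991.0296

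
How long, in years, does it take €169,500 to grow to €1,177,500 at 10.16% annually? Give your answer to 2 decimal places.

n = ln(1.1775e+06/169500) / ln(1+0.1016) = ln(6.94690) / 0.096764 = 20.0312 years

20.03 years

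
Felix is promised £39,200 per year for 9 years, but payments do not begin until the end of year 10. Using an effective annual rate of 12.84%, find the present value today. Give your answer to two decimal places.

£68,228.21

Value one period before first payment (t=9): 39200 × [1 − (1+0.1284)^(−9)] / 0.1284 = 39200 × 5.162328 = 202,363.2546
PV₀ = 202,363.2546 / (1+0.1284)^9 = 202,363.2546 / 2.965976 = 68,228.2070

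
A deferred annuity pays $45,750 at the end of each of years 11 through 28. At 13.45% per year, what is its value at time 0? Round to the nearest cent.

$86,365.02

PV at t=10 (ordinary 18-year annuity): 45750 × a(18|0.1345) = 45750 × 6.667942 = 305,058.3400
Discount back 10 years: 305,058.3400 × (1+0.1345)^(−10) = 305,058.3400 × 0.283110 = 86,365.0245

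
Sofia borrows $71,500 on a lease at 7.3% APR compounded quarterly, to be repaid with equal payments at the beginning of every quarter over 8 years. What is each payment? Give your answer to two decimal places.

$2,916.50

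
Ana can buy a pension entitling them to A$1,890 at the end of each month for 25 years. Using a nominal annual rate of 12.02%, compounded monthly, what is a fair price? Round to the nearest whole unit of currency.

Periodic rate i = 0.1202/12 = 0.0100167; n = 25 × 12 = 300 periods.
Annuity factor a(300|0.0100167) = 94.813484; PV = 1890 × 94.813484 = 179,197.4844

A$179,197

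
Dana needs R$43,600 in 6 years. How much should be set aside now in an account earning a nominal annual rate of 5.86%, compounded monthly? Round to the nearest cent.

R$30,701.54

i = 0.0586/12 = 0.00488333 per month; n = 6·12 = 72.
Discount factor = (1+0.00488333)^(−72) = 0.704164; PV = 43,600 × 0.704164 = 30,701.5412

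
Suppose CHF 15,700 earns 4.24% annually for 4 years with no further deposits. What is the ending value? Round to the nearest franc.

FV = PV·(1+i)^n = 15,700 × 1.180695 = 18,536.9067

CHF 18,537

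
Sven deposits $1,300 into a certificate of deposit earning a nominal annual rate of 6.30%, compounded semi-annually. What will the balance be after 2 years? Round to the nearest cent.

With 2 periods per year: i = 0.0315, n = 4.
FV = 1,300 × (1 + 0.0315)^4 = 1,471.7034

$1,471.70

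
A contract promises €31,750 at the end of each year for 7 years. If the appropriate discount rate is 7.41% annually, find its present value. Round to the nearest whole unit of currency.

€168,691

Annuity factor a(7|0.0741) = 5.313101; PV = 31750 × 5.313101 = 168,690.9703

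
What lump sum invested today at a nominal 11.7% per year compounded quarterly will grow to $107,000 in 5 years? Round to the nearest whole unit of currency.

Periodic rate i = 0.117/4 = 0.02925; n = 5 × 4 = 20 periods.
PV = FV·(1+i)^(−n) = 107,000 × 0.561801 = 60,112.7041

$60,113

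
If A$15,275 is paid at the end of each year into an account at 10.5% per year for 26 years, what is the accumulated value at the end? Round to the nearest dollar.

A$1,805,317

FV = PMT · [(1+i)^n − 1] / i = 15275 · 118.187668 = 1,805,316.6291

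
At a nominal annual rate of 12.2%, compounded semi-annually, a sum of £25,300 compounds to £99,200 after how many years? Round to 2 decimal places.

11.54 years

Periodic rate i = 0.122/2 = 0.061.
(1+i)^n = 99200/25300 = 3.92095, so n = ln 3.92095 / ln 1.061 = 23.0753 half-years
= 23.0753/2 years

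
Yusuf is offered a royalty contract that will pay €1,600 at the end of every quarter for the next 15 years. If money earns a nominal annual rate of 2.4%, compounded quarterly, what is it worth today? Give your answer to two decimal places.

i = 0.024/4 = 0.006 per quarter; n = 15·4 = 60.
Annuity factor a(60|0.006) = 50.262130; PV = 1600 × 50.262130 = 80,419.4080

€80,419.41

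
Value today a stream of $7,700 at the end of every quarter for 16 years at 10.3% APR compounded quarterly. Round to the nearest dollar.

$240,273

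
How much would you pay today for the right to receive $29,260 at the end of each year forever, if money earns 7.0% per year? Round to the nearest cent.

PV = C/r = 29260/0.07 = 418,000.0000

$418,000.00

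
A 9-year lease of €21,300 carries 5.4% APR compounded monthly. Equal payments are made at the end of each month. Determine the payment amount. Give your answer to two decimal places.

€249.45

Periodic rate i = 0.054/12 = 0.0045; n = 9 × 12 = 108 periods.
Annuity-PV factor = 85.388277; PMT = 21300 / 85.388277 = 249.4488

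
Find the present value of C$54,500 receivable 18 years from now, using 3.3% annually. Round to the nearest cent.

Discount factor = (1+0.033)^(−18) = 0.557435; PV = 54,500 × 0.557435 = 30,380.2060

C$30,380.21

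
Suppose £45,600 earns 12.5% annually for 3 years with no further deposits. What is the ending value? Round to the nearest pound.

£64,927

45,600 × (1+0.125)^3 = 45,600 × 1.423828 = 64,926.5625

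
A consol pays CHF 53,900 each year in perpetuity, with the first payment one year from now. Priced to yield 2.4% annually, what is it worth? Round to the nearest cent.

PV = C/r = 53900/0.024 = 2,245,833.3333

CHF 2,245,833.33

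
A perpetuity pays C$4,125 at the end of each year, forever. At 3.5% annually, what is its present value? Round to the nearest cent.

C$117,857.14

PV = PMT / i = 4125 / 0.035 = 117,857.1429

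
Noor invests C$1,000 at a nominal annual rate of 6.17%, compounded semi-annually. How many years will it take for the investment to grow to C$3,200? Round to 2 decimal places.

19.14 years

Periodic rate i = 0.0617/2 = 0.03085.
(1+i)^n = 3200/1000 = 3.20000, so n = ln 3.20000 / ln 1.03085 = 38.2821 half-years
= 38.2821/2 years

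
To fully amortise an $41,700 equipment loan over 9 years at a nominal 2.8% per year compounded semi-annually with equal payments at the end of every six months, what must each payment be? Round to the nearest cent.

$2,636.91

With 2 periods per year: i = 0.014, n = 18.
PMT = 41700 / ( [1 − (1+0.014)^(−18)] / 0.014 ) = 41700 / 15.813977 = 2,636.9078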